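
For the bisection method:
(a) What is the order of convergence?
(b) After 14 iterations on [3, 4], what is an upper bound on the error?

(a) Bisection has linear (order 1) convergence; the error is halved each step.

(b) Error bound = (b-a)/2^n = (4 - 3)/2^{14}
    = 1/2^{14}

(a) 1 (linear); (b) error ≤ 6.10e-05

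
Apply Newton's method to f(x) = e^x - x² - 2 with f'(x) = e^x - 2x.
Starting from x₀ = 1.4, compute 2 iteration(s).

f(x) = e^x - x² - 2
f'(x) = e^x - 2x
x₀ = 1.4

Newton-Raphson formula: x_{n+1} = x_n - f(x_n)/f'(x_n)

Iteration 1:
  f(1.400000) = 0.095200
  f'(1.400000) = 1.255200
  x_1 = 1.400000 - 0.095200/1.255200 = 1.324156
Iteration 2:
  f(1.324156) = 0.005622
  f'(1.324156) = 1.110699
  x_2 = 1.324156 - 0.005622/1.110699 = 1.319094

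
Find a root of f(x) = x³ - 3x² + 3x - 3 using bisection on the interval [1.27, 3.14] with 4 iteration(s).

f(x) = x³ - 3x² + 3x - 3
Initial interval: [1.27, 3.14]

Iteration 1:
  c_1 = (1.270000 + 3.140000)/2 = 2.205000
  f(c_1) = f(2.205000) = -0.250310
  f(a) × f(c) ≥ 0, new interval: [2.205000, 3.140000]
Iteration 2:
  c_2 = (2.205000 + 3.140000)/2 = 2.672500
  f(c_2) = f(2.672500) = 2.678411
  f(a) × f(c) < 0, new interval: [2.205000, 2.672500]
Iteration 3:
  c_3 = (2.205000 + 2.672500)/2 = 2.438750
  f(c_3) = f(2.438750) = 0.978215
  f(a) × f(c) < 0, new interval: [2.205000, 2.438750]
Iteration 4:
  c_4 = (2.205000 + 2.438750)/2 = 2.321875
  f(c_4) = f(2.321875) = 0.309783
  f(a) × f(c) < 0, new interval: [2.205000, 2.321875]

After 4 iteration(s), the approximation is c_4 = 2.321875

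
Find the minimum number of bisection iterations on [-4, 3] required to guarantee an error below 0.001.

We need (b-a)/2^n ≤ 0.001
(3 - (-4))/2^n ≤ 0.001
7/2^n ≤ 0.001
2^n ≥ 7000
n ≥ log₂(7000) = 12.77
n ≥ 13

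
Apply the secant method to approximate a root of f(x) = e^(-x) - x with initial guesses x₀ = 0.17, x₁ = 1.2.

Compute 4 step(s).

f(x) = e^(-x) - x
x₀ = 0.17, x₁ = 1.2

Secant formula: x_{n+1} = x_n - f(x_n)(x_n - x_{n-1})/(f(x_n) - f(x_{n-1}))

Iteration 1:
  f(0.170000) = 0.673665
  f(1.200000) = -0.898806
  x_2 = 1.200000 - (-0.898806)×(1.200000 - 0.170000)/(-0.898806 - 0.673665)
       = 0.611264
Iteration 2:
  f(1.200000) = -0.898806
  f(0.611264) = -0.068600
  x_3 = 0.611264 - (-0.068600)×(0.611264 - 1.200000)/(-0.068600 - (-0.898806))
       = 0.562617
Iteration 3:
  f(0.611264) = -0.068600
  f(0.562617) = 0.007099
  x_4 = 0.562617 - 0.007099×(0.562617 - 0.611264)/(0.007099 - (-0.068600))
       = 0.567179
Iteration 4:
  f(0.562617) = 0.007099
  f(0.567179) = -0.000056
  x_5 = 0.567179 - (-0.000056)×(0.567179 - 0.562617)/(-0.000056 - 0.007099)
       = 0.567143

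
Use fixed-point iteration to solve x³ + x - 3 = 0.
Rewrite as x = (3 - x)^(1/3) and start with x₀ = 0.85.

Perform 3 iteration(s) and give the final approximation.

Equation: x³ + x - 3 = 0
Fixed-point form: x = (3 - x)^(1/3)
x₀ = 0.85

x_1 = g(0.850000) = 1.290663
x_2 = g(1.290663) = 1.195664
x_3 = g(1.195664) = 1.217416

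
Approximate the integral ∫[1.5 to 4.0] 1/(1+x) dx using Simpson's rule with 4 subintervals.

f(x) = 1/(1+x)
a = 1.5, b = 4.0, n = 4
h = (b - a)/n = 0.625000

Simpson's rule: (h/3)[f(x₀) + 4f(x₁) + 2f(x₂) + ... + f(xₙ)]

x_0 = 1.5000, f(x_0) = 0.400000, coefficient = 1
x_1 = 2.1250, f(x_1) = 0.320000, coefficient = 4
x_2 = 2.7500, f(x_2) = 0.266667, coefficient = 2
x_3 = 3.3750, f(x_3) = 0.228571, coefficient = 4
x_4 = 4.0000, f(x_4) = 0.200000, coefficient = 1

I ≈ (0.625000/3) × 3.327619 = 0.693254
Exact value: 0.693147
Error: 0.000107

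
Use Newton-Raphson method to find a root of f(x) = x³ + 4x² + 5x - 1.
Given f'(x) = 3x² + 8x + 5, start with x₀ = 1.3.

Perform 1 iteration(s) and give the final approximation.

f(x) = x³ + 4x² + 5x - 1
f'(x) = 3x² + 8x + 5
x₀ = 1.3

Newton-Raphson formula: x_{n+1} = x_n - f(x_n)/f'(x_n)

Iteration 1:
  f(1.300000) = 14.457000
  f'(1.300000) = 20.470000
  x_1 = 1.300000 - 14.457000/20.470000 = 0.593747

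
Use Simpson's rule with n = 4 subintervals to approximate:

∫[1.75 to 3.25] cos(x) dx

f(x) = cos(x)
a = 1.75, b = 3.25, n = 4
h = (b - a)/n = 0.375000

Simpson's rule: (h/3)[f(x₀) + 4f(x₁) + 2f(x₂) + ... + f(xₙ)]

x_0 = 1.7500, f(x_0) = -0.178246, coefficient = 1
x_1 = 2.1250, f(x_1) = -0.526266, coefficient = 4
x_2 = 2.5000, f(x_2) = -0.801144, coefficient = 2
x_3 = 2.8750, f(x_3) = -0.964674, coefficient = 4
x_4 = 3.2500, f(x_4) = -0.994130, coefficient = 1

I ≈ (0.375000/3) × -8.738425 = -1.092303
Exact value: -1.092181
Error: 0.000122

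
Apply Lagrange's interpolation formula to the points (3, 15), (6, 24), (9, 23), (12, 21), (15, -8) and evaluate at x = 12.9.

Lagrange interpolation formula:
P(x) = Σ yᵢ × Lᵢ(x)
where Lᵢ(x) = Π_{j≠i} (x - xⱼ)/(xᵢ - xⱼ)

L_0(12.9) = (12.9 - 6)/(3 - 6) × (12.9 - 9)/(3 - 9) × (12.9 - 12)/(3 - 12) × (12.9 - 15)/(3 - 15) = -0.026163
L_1(12.9) = (12.9 - 3)/(6 - 3) × (12.9 - 9)/(6 - 9) × (12.9 - 12)/(6 - 12) × (12.9 - 15)/(6 - 15) = 0.150150
L_2(12.9) = (12.9 - 3)/(9 - 3) × (12.9 - 6)/(9 - 6) × (12.9 - 12)/(9 - 12) × (12.9 - 15)/(9 - 15) = -0.398475
L_3(12.9) = (12.9 - 3)/(12 - 3) × (12.9 - 6)/(12 - 6) × (12.9 - 9)/(12 - 9) × (12.9 - 15)/(12 - 15) = 1.151150
L_4(12.9) = (12.9 - 3)/(15 - 3) × (12.9 - 6)/(15 - 6) × (12.9 - 9)/(15 - 9) × (12.9 - 12)/(15 - 12) = 0.123338

P(12.9) = 15×L_0(12.9) + 24×L_1(12.9) + 23×L_2(12.9) + 21×L_3(12.9) + (-8)×L_4(12.9)
P(12.9) = 17.233687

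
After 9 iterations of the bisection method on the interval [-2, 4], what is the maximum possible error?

Bisection error bound: |error| ≤ (b-a)/2^n
|error| ≤ (4 - (-2))/2^9 = 6/2^9
|error| ≤ 0.0117187500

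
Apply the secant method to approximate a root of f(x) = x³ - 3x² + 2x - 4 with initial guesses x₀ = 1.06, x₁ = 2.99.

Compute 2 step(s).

f(x) = x³ - 3x² + 2x - 4
x₀ = 1.06, x₁ = 2.99

Secant formula: x_{n+1} = x_n - f(x_n)(x_n - x_{n-1})/(f(x_n) - f(x_{n-1}))

Iteration 1:
  f(1.060000) = -4.059784
  f(2.990000) = 1.890599
  x_2 = 2.990000 - 1.890599×(2.990000 - 1.060000)/(1.890599 - (-4.059784))
       = 2.376786
Iteration 2:
  f(2.990000) = 1.890599
  f(2.376786) = -2.767032
  x_3 = 2.376786 - (-2.767032)×(2.376786 - 2.990000)/(-2.767032 - 1.890599)
       = 2.741088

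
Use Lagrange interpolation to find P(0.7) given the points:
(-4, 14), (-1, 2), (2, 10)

Lagrange interpolation formula:
P(x) = Σ yᵢ × Lᵢ(x)
where Lᵢ(x) = Π_{j≠i} (x - xⱼ)/(xᵢ - xⱼ)

L_0(0.7) = (0.7 - (-1))/(-4 - (-1)) × (0.7 - 2)/(-4 - 2) = -0.122778
L_1(0.7) = (0.7 - (-4))/(-1 - (-4)) × (0.7 - 2)/(-1 - 2) = 0.678889
L_2(0.7) = (0.7 - (-4))/(2 - (-4)) × (0.7 - (-1))/(2 - (-1)) = 0.443889

P(0.7) = 14×L_0(0.7) + 2×L_1(0.7) + 10×L_2(0.7)
P(0.7) = 4.077778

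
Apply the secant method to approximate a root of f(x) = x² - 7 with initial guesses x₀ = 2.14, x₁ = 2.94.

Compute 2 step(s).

f(x) = x² - 7
x₀ = 2.14, x₁ = 2.94

Secant formula: x_{n+1} = x_n - f(x_n)(x_n - x_{n-1})/(f(x_n) - f(x_{n-1}))

Iteration 1:
  f(2.140000) = -2.420400
  f(2.940000) = 1.643600
  x_2 = 2.940000 - 1.643600×(2.940000 - 2.140000)/(1.643600 - (-2.420400))
       = 2.616457
Iteration 2:
  f(2.940000) = 1.643600
  f(2.616457) = -0.154154
  x_3 = 2.616457 - (-0.154154)×(2.616457 - 2.940000)/(-0.154154 - 1.643600)
       = 2.644200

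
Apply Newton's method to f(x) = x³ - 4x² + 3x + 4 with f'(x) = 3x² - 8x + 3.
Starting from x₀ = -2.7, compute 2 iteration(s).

f(x) = x³ - 4x² + 3x + 4
f'(x) = 3x² - 8x + 3
x₀ = -2.7

Newton-Raphson formula: x_{n+1} = x_n - f(x_n)/f'(x_n)

Iteration 1:
  f(-2.700000) = -52.943000
  f'(-2.700000) = 46.470000
  x_1 = -2.700000 - (-52.943000)/46.470000 = -1.560706
Iteration 2:
  f(-1.560706) = -14.226900
  f'(-1.560706) = 22.793055
  x_2 = -1.560706 - (-14.226900)/22.793055 = -0.936529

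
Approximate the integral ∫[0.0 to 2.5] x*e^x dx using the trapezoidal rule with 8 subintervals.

f(x) = x*e^x
a = 0.0, b = 2.5, n = 8
h = (b - a)/n = 0.312500

Trapezoidal rule: (h/2)[f(x₀) + 2f(x₁) + 2f(x₂) + ... + f(xₙ)]

x_0 = 0.0000, f(x_0) = 0.000000, coefficient = 1
x_1 = 0.3125, f(x_1) = 0.427137, coefficient = 2
x_2 = 0.6250, f(x_2) = 1.167654, coefficient = 2
x_3 = 0.9375, f(x_3) = 2.393990, coefficient = 2
x_4 = 1.2500, f(x_4) = 4.362929, coefficient = 2
x_5 = 1.5625, f(x_5) = 7.454271, coefficient = 2
x_6 = 1.8750, f(x_6) = 12.226536, coefficient = 2
x_7 = 2.1875, f(x_7) = 19.496975, coefficient = 2
x_8 = 2.5000, f(x_8) = 30.456235, coefficient = 1

I ≈ (0.312500/2) × 125.515217 = 19.611753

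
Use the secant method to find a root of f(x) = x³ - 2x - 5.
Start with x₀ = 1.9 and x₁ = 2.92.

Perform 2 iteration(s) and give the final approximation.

f(x) = x³ - 2x - 5
x₀ = 1.9, x₁ = 2.92

Secant formula: x_{n+1} = x_n - f(x_n)(x_n - x_{n-1})/(f(x_n) - f(x_{n-1}))

Iteration 1:
  f(1.900000) = -1.941000
  f(2.920000) = 14.057088
  x_2 = 2.920000 - 14.057088×(2.920000 - 1.900000)/(14.057088 - (-1.941000))
       = 2.023754
Iteration 2:
  f(2.920000) = 14.057088
  f(2.023754) = -0.759066
  x_3 = 2.023754 - (-0.759066)×(2.023754 - 2.920000)/(-0.759066 - 14.057088)
       = 2.069670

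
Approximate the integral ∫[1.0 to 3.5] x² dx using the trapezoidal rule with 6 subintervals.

f(x) = x²
a = 1.0, b = 3.5, n = 6
h = (b - a)/n = 0.416667

Trapezoidal rule: (h/2)[f(x₀) + 2f(x₁) + 2f(x₂) + ... + f(xₙ)]

x_0 = 1.0000, f(x_0) = 1.000000, coefficient = 1
x_1 = 1.4167, f(x_1) = 2.006944, coefficient = 2
x_2 = 1.8333, f(x_2) = 3.361111, coefficient = 2
x_3 = 2.2500, f(x_3) = 5.062500, coefficient = 2
x_4 = 2.6667, f(x_4) = 7.111111, coefficient = 2
x_5 = 3.0833, f(x_5) = 9.506944, coefficient = 2
x_6 = 3.5000, f(x_6) = 12.250000, coefficient = 1

I ≈ (0.416667/2) × 67.347222 = 14.030671
Exact value: 13.958333
Error: 0.072338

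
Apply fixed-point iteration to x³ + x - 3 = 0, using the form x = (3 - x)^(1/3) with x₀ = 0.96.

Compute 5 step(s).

Equation: x³ + x - 3 = 0
Fixed-point form: x = (3 - x)^(1/3)
x₀ = 0.96

x_1 = g(0.960000) = 1.268265
x_2 = g(1.268265) = 1.200864
x_3 = g(1.200864) = 1.216246
x_4 = g(1.216246) = 1.212770
x_5 = g(1.212770) = 1.213557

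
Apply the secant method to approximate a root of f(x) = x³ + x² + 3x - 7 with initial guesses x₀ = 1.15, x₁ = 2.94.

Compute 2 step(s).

f(x) = x³ + x² + 3x - 7
x₀ = 1.15, x₁ = 2.94

Secant formula: x_{n+1} = x_n - f(x_n)(x_n - x_{n-1})/(f(x_n) - f(x_{n-1}))

Iteration 1:
  f(1.150000) = -0.706625
  f(2.940000) = 35.875784
  x_2 = 2.940000 - 35.875784×(2.940000 - 1.150000)/(35.875784 - (-0.706625))
       = 1.184576
Iteration 2:
  f(2.940000) = 35.875784
  f(1.184576) = -0.380834
  x_3 = 1.184576 - (-0.380834)×(1.184576 - 2.940000)/(-0.380834 - 35.875784)
       = 1.203014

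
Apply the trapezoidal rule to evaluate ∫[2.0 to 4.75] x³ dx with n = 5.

f(x) = x³
a = 2.0, b = 4.75, n = 5
h = (b - a)/n = 0.550000

Trapezoidal rule: (h/2)[f(x₀) + 2f(x₁) + 2f(x₂) + ... + f(xₙ)]

x_0 = 2.0000, f(x_0) = 8.000000, coefficient = 1
x_1 = 2.5500, f(x_1) = 16.581375, coefficient = 2
x_2 = 3.1000, f(x_2) = 29.791000, coefficient = 2
x_3 = 3.6500, f(x_3) = 48.627125, coefficient = 2
x_4 = 4.2000, f(x_4) = 74.088000, coefficient = 2
x_5 = 4.7500, f(x_5) = 107.171875, coefficient = 1

I ≈ (0.550000/2) × 453.346875 = 124.670391
Exact value: 123.266602
Error: 1.403789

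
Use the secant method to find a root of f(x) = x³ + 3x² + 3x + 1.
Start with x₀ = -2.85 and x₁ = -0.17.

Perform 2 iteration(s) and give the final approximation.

f(x) = x³ + 3x² + 3x + 1
x₀ = -2.85, x₁ = -0.17

Secant formula: x_{n+1} = x_n - f(x_n)(x_n - x_{n-1})/(f(x_n) - f(x_{n-1}))

Iteration 1:
  f(-2.850000) = -6.331625
  f(-0.170000) = 0.571787
  x_2 = -0.170000 - 0.571787×(-0.170000 - (-2.850000))/(0.571787 - (-6.331625))
       = -0.391976
Iteration 2:
  f(-0.170000) = 0.571787
  f(-0.391976) = 0.224783
  x_3 = -0.391976 - 0.224783×(-0.391976 - (-0.170000))/(0.224783 - 0.571787)
       = -0.535767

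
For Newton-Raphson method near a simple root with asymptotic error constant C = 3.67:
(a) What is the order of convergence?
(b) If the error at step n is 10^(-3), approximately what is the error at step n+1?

(a) Newton-Raphson has quadratic (order 2) convergence near simple roots.
    This means |e_{n+1}| ≈ C|e_n|².

(b) With |e_n| = 10^(-3) and C = 3.67:
    |e_{n+1}| ≈ 3.67 × (10^(-3))² = 3.67 × 10^(-6)

(a) 2 (quadratic); (b) |e_{n+1}| ≈ 3.670e-06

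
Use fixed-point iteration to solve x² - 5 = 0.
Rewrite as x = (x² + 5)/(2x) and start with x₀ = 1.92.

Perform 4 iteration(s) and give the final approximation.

Equation: x² - 5 = 0
Fixed-point form: x = (x² + 5)/(2x)
x₀ = 1.92

x_1 = g(1.920000) = 2.262083
x_2 = g(2.262083) = 2.236218
x_3 = g(2.236218) = 2.236068
x_4 = g(2.236068) = 2.236068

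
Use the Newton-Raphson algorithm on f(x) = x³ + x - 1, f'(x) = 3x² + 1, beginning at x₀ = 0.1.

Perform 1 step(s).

f(x) = x³ + x - 1
f'(x) = 3x² + 1
x₀ = 0.1

Newton-Raphson formula: x_{n+1} = x_n - f(x_n)/f'(x_n)

Iteration 1:
  f(0.100000) = -0.899000
  f'(0.100000) = 1.030000
  x_1 = 0.100000 - (-0.899000)/1.030000 = 0.972816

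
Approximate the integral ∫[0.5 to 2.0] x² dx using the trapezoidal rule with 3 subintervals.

f(x) = x²
a = 0.5, b = 2.0, n = 3
h = (b - a)/n = 0.500000

Trapezoidal rule: (h/2)[f(x₀) + 2f(x₁) + 2f(x₂) + ... + f(xₙ)]

x_0 = 0.5000, f(x_0) = 0.250000, coefficient = 1
x_1 = 1.0000, f(x_1) = 1.000000, coefficient = 2
x_2 = 1.5000, f(x_2) = 2.250000, coefficient = 2
x_3 = 2.0000, f(x_3) = 4.000000, coefficient = 1

I ≈ (0.500000/2) × 10.750000 = 2.687500
Exact value: 2.625000
Error: 0.062500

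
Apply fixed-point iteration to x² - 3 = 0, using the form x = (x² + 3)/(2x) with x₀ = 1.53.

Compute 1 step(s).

Equation: x² - 3 = 0
Fixed-point form: x = (x² + 3)/(2x)
x₀ = 1.53

x_1 = g(1.530000) = 1.745392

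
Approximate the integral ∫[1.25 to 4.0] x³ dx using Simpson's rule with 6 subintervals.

f(x) = x³
a = 1.25, b = 4.0, n = 6
h = (b - a)/n = 0.458333

Simpson's rule: (h/3)[f(x₀) + 4f(x₁) + 2f(x₂) + ... + f(xₙ)]

x_0 = 1.2500, f(x_0) = 1.953125, coefficient = 1
x_1 = 1.7083, f(x_1) = 4.985605, coefficient = 4
x_2 = 2.1667, f(x_2) = 10.171296, coefficient = 2
x_3 = 2.6250, f(x_3) = 18.087891, coefficient = 4
x_4 = 3.0833, f(x_4) = 29.313079, coefficient = 2
x_5 = 3.5417, f(x_5) = 44.424552, coefficient = 4
x_6 = 4.0000, f(x_6) = 64.000000, coefficient = 1

I ≈ (0.458333/3) × 414.914062 = 63.389648
Exact value: 63.389648
Error: 0.000000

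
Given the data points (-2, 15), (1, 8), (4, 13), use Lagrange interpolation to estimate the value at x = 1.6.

Lagrange interpolation formula:
P(x) = Σ yᵢ × Lᵢ(x)
where Lᵢ(x) = Π_{j≠i} (x - xⱼ)/(xᵢ - xⱼ)

L_0(1.6) = (1.6 - 1)/(-2 - 1) × (1.6 - 4)/(-2 - 4) = -0.080000
L_1(1.6) = (1.6 - (-2))/(1 - (-2)) × (1.6 - 4)/(1 - 4) = 0.960000
L_2(1.6) = (1.6 - (-2))/(4 - (-2)) × (1.6 - 1)/(4 - 1) = 0.120000

P(1.6) = 15×L_0(1.6) + 8×L_1(1.6) + 13×L_2(1.6)
P(1.6) = 8.040000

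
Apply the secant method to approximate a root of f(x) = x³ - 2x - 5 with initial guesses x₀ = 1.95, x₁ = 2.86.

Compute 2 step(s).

f(x) = x³ - 2x - 5
x₀ = 1.95, x₁ = 2.86

Secant formula: x_{n+1} = x_n - f(x_n)(x_n - x_{n-1})/(f(x_n) - f(x_{n-1}))

Iteration 1:
  f(1.950000) = -1.485125
  f(2.860000) = 12.673656
  x_2 = 2.860000 - 12.673656×(2.860000 - 1.950000)/(12.673656 - (-1.485125))
       = 2.045451
Iteration 2:
  f(2.860000) = 12.673656
  f(2.045451) = -0.533006
  x_3 = 2.045451 - (-0.533006)×(2.045451 - 2.860000)/(-0.533006 - 12.673656)
       = 2.078325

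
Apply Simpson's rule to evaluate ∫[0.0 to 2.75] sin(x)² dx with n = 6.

f(x) = sin(x)²
a = 0.0, b = 2.75, n = 6
h = (b - a)/n = 0.458333

Simpson's rule: (h/3)[f(x₀) + 4f(x₁) + 2f(x₂) + ... + f(xₙ)]

x_0 = 0.0000, f(x_0) = 0.000000, coefficient = 1
x_1 = 0.4583, f(x_1) = 0.195766, coefficient = 4
x_2 = 0.9167, f(x_2) = 0.629766, coefficient = 2
x_3 = 1.3750, f(x_3) = 0.962151, coefficient = 4
x_4 = 1.8333, f(x_4) = 0.932643, coefficient = 2
x_5 = 2.2917, f(x_5) = 0.564349, coefficient = 4
x_6 = 2.7500, f(x_6) = 0.145665, coefficient = 1

I ≈ (0.458333/3) × 10.159546 = 1.552153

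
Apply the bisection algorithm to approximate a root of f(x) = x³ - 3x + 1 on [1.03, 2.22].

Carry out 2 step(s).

f(x) = x³ - 3x + 1
Initial interval: [1.03, 2.22]

Iteration 1:
  c_1 = (1.030000 + 2.220000)/2 = 1.625000
  f(c_1) = f(1.625000) = 0.416016
  f(a) × f(c) < 0, new interval: [1.030000, 1.625000]
Iteration 2:
  c_2 = (1.030000 + 1.625000)/2 = 1.327500
  f(c_2) = f(1.327500) = -0.643105
  f(a) × f(c) ≥ 0, new interval: [1.327500, 1.625000]

After 2 iteration(s), the approximation is c_2 = 1.327500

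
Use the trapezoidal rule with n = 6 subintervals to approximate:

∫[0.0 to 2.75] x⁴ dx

f(x) = x⁴
a = 0.0, b = 2.75, n = 6
h = (b - a)/n = 0.458333

Trapezoidal rule: (h/2)[f(x₀) + 2f(x₁) + 2f(x₂) + ... + f(xₙ)]

x_0 = 0.0000, f(x_0) = 0.000000, coefficient = 1
x_1 = 0.4583, f(x_1) = 0.044129, coefficient = 2
x_2 = 0.9167, f(x_2) = 0.706067, coefficient = 2
x_3 = 1.3750, f(x_3) = 3.574463, coefficient = 2
x_4 = 1.8333, f(x_4) = 11.297068, coefficient = 2
x_5 = 2.2917, f(x_5) = 27.580732, coefficient = 2
x_6 = 2.7500, f(x_6) = 57.191406, coefficient = 1

I ≈ (0.458333/2) × 143.596324 = 32.907491
Exact value: 31.455273
Error: 1.452217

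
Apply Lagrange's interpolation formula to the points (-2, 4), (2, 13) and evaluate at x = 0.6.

Lagrange interpolation formula:
P(x) = Σ yᵢ × Lᵢ(x)
where Lᵢ(x) = Π_{j≠i} (x - xⱼ)/(xᵢ - xⱼ)

L_0(0.6) = (0.6 - 2)/(-2 - 2) = 0.350000
L_1(0.6) = (0.6 - (-2))/(2 - (-2)) = 0.650000

P(0.6) = 4×L_0(0.6) + 13×L_1(0.6)
P(0.6) = 9.850000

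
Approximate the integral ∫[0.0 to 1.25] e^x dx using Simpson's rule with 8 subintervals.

f(x) = e^x
a = 0.0, b = 1.25, n = 8
h = (b - a)/n = 0.156250

Simpson's rule: (h/3)[f(x₀) + 4f(x₁) + 2f(x₂) + ... + f(xₙ)]

x_0 = 0.0000, f(x_0) = 1.000000, coefficient = 1
x_1 = 0.1562, f(x_1) = 1.169118, coefficient = 4
x_2 = 0.3125, f(x_2) = 1.366838, coefficient = 2
x_3 = 0.4688, f(x_3) = 1.597995, coefficient = 4
x_4 = 0.6250, f(x_4) = 1.868246, coefficient = 2
x_5 = 0.7812, f(x_5) = 2.184201, coefficient = 4
x_6 = 0.9375, f(x_6) = 2.553589, coefficient = 2
x_7 = 1.0938, f(x_7) = 2.985449, coefficient = 4
x_8 = 1.2500, f(x_8) = 3.490343, coefficient = 1

I ≈ (0.156250/3) × 47.814743 = 2.490351
Exact value: 2.490343
Error: 0.000008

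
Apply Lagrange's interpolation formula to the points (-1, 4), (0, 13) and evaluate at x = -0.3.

Lagrange interpolation formula:
P(x) = Σ yᵢ × Lᵢ(x)
where Lᵢ(x) = Π_{j≠i} (x - xⱼ)/(xᵢ - xⱼ)

L_0(-0.3) = (-0.3 - 0)/(-1 - 0) = 0.300000
L_1(-0.3) = (-0.3 - (-1))/(0 - (-1)) = 0.700000

P(-0.3) = 4×L_0(-0.3) + 13×L_1(-0.3)
P(-0.3) = 10.300000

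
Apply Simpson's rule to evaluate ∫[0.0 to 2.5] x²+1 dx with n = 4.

f(x) = x²+1
a = 0.0, b = 2.5, n = 4
h = (b - a)/n = 0.625000

Simpson's rule: (h/3)[f(x₀) + 4f(x₁) + 2f(x₂) + ... + f(xₙ)]

x_0 = 0.0000, f(x_0) = 1.000000, coefficient = 1
x_1 = 0.6250, f(x_1) = 1.390625, coefficient = 4
x_2 = 1.2500, f(x_2) = 2.562500, coefficient = 2
x_3 = 1.8750, f(x_3) = 4.515625, coefficient = 4
x_4 = 2.5000, f(x_4) = 7.250000, coefficient = 1

I ≈ (0.625000/3) × 37.000000 = 7.708333
Exact value: 7.708333
Error: 0.000000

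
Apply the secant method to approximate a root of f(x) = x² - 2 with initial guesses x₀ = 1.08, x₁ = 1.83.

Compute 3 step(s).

f(x) = x² - 2
x₀ = 1.08, x₁ = 1.83

Secant formula: x_{n+1} = x_n - f(x_n)(x_n - x_{n-1})/(f(x_n) - f(x_{n-1}))

Iteration 1:
  f(1.080000) = -0.833600
  f(1.830000) = 1.348900
  x_2 = 1.830000 - 1.348900×(1.830000 - 1.080000)/(1.348900 - (-0.833600))
       = 1.366460
Iteration 2:
  f(1.830000) = 1.348900
  f(1.366460) = -0.132786
  x_3 = 1.366460 - (-0.132786)×(1.366460 - 1.830000)/(-0.132786 - 1.348900)
       = 1.408002
Iteration 3:
  f(1.366460) = -0.132786
  f(1.408002) = -0.017530
  x_4 = 1.408002 - (-0.017530)×(1.408002 - 1.366460)/(-0.017530 - (-0.132786))
       = 1.414320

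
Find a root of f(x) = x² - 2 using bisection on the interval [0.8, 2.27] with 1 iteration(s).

f(x) = x² - 2
Initial interval: [0.8, 2.27]

Iteration 1:
  c_1 = (0.800000 + 2.270000)/2 = 1.535000
  f(c_1) = f(1.535000) = 0.356225
  f(a) × f(c) < 0, new interval: [0.800000, 1.535000]

After 1 iteration(s), the approximation is c_1 = 1.535000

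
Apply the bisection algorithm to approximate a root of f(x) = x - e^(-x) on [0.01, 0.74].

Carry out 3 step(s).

f(x) = x - e^(-x)
Initial interval: [0.01, 0.74]

Iteration 1:
  c_1 = (0.010000 + 0.740000)/2 = 0.375000
  f(c_1) = f(0.375000) = -0.312289
  f(a) × f(c) ≥ 0, new interval: [0.375000, 0.740000]
Iteration 2:
  c_2 = (0.375000 + 0.740000)/2 = 0.557500
  f(c_2) = f(0.557500) = -0.015139
  f(a) × f(c) ≥ 0, new interval: [0.557500, 0.740000]
Iteration 3:
  c_3 = (0.557500 + 0.740000)/2 = 0.648750
  f(c_3) = f(0.648750) = 0.126051
  f(a) × f(c) < 0, new interval: [0.557500, 0.648750]

After 3 iteration(s), the approximation is c_3 = 0.648750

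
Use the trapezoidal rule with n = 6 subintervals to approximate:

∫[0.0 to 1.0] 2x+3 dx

f(x) = 2x+3
a = 0.0, b = 1.0, n = 6
h = (b - a)/n = 0.166667

Trapezoidal rule: (h/2)[f(x₀) + 2f(x₁) + 2f(x₂) + ... + f(xₙ)]

x_0 = 0.0000, f(x_0) = 3.000000, coefficient = 1
x_1 = 0.1667, f(x_1) = 3.333333, coefficient = 2
x_2 = 0.3333, f(x_2) = 3.666667, coefficient = 2
x_3 = 0.5000, f(x_3) = 4.000000, coefficient = 2
x_4 = 0.6667, f(x_4) = 4.333333, coefficient = 2
x_5 = 0.8333, f(x_5) = 4.666667, coefficient = 2
x_6 = 1.0000, f(x_6) = 5.000000, coefficient = 1

I ≈ (0.166667/2) × 48.000000 = 4.000000
Exact value: 4.000000
Error: 0.000000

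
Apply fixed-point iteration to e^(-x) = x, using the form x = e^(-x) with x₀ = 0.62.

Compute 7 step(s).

Equation: e^(-x) = x
Fixed-point form: x = e^(-x)
x₀ = 0.62

x_1 = g(0.620000) = 0.537944
x_2 = g(0.537944) = 0.583947
x_3 = g(0.583947) = 0.557693
x_4 = g(0.557693) = 0.572529
x_5 = g(0.572529) = 0.564097
x_6 = g(0.564097) = 0.568873
x_7 = g(0.568873) = 0.566163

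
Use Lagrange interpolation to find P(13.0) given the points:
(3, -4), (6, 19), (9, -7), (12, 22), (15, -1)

Lagrange interpolation formula:
P(x) = Σ yᵢ × Lᵢ(x)
where Lᵢ(x) = Π_{j≠i} (x - xⱼ)/(xᵢ - xⱼ)

L_0(13.0) = (13.0 - 6)/(3 - 6) × (13.0 - 9)/(3 - 9) × (13.0 - 12)/(3 - 12) × (13.0 - 15)/(3 - 15) = -0.028807
L_1(13.0) = (13.0 - 3)/(6 - 3) × (13.0 - 9)/(6 - 9) × (13.0 - 12)/(6 - 12) × (13.0 - 15)/(6 - 15) = 0.164609
L_2(13.0) = (13.0 - 3)/(9 - 3) × (13.0 - 6)/(9 - 6) × (13.0 - 12)/(9 - 12) × (13.0 - 15)/(9 - 15) = -0.432099
L_3(13.0) = (13.0 - 3)/(12 - 3) × (13.0 - 6)/(12 - 6) × (13.0 - 9)/(12 - 9) × (13.0 - 15)/(12 - 15) = 1.152263
L_4(13.0) = (13.0 - 3)/(15 - 3) × (13.0 - 6)/(15 - 6) × (13.0 - 9)/(15 - 9) × (13.0 - 12)/(15 - 12) = 0.144033

P(13.0) = (-4)×L_0(13.0) + 19×L_1(13.0) + (-7)×L_2(13.0) + 22×L_3(13.0) + (-1)×L_4(13.0)
P(13.0) = 31.473251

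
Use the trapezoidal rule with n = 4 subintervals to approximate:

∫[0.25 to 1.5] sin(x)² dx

f(x) = sin(x)²
a = 0.25, b = 1.5, n = 4
h = (b - a)/n = 0.312500

Trapezoidal rule: (h/2)[f(x₀) + 2f(x₁) + 2f(x₂) + ... + f(xₙ)]

x_0 = 0.2500, f(x_0) = 0.061209, coefficient = 1
x_1 = 0.5625, f(x_1) = 0.284412, coefficient = 2
x_2 = 0.8750, f(x_2) = 0.589123, coefficient = 2
x_3 = 1.1875, f(x_3) = 0.860139, coefficient = 2
x_4 = 1.5000, f(x_4) = 0.994996, coefficient = 1

I ≈ (0.312500/2) × 4.523553 = 0.706805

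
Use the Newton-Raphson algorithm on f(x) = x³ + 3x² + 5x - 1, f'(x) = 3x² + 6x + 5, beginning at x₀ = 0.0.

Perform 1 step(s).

f(x) = x³ + 3x² + 5x - 1
f'(x) = 3x² + 6x + 5
x₀ = 0.0

Newton-Raphson formula: x_{n+1} = x_n - f(x_n)/f'(x_n)

Iteration 1:
  f(0.000000) = -1.000000
  f'(0.000000) = 5.000000
  x_1 = 0.000000 - (-1.000000)/5.000000 = 0.200000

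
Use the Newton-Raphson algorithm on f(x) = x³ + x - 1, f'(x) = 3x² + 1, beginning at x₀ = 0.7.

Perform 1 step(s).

f(x) = x³ + x - 1
f'(x) = 3x² + 1
x₀ = 0.7

Newton-Raphson formula: x_{n+1} = x_n - f(x_n)/f'(x_n)

Iteration 1:
  f(0.700000) = 0.043000
  f'(0.700000) = 2.470000
  x_1 = 0.700000 - 0.043000/2.470000 = 0.682591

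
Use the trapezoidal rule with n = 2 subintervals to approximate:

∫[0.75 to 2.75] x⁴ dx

f(x) = x⁴
a = 0.75, b = 2.75, n = 2
h = (b - a)/n = 1.000000

Trapezoidal rule: (h/2)[f(x₀) + 2f(x₁) + 2f(x₂) + ... + f(xₙ)]

x_0 = 0.7500, f(x_0) = 0.316406, coefficient = 1
x_1 = 1.7500, f(x_1) = 9.378906, coefficient = 2
x_2 = 2.7500, f(x_2) = 57.191406, coefficient = 1

I ≈ (1.000000/2) × 76.265625 = 38.132812
Exact value: 31.407813
Error: 6.725000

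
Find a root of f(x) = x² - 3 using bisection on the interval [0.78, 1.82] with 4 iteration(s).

f(x) = x² - 3
Initial interval: [0.78, 1.82]

Iteration 1:
  c_1 = (0.780000 + 1.820000)/2 = 1.300000
  f(c_1) = f(1.300000) = -1.310000
  f(a) × f(c) ≥ 0, new interval: [1.300000, 1.820000]
Iteration 2:
  c_2 = (1.300000 + 1.820000)/2 = 1.560000
  f(c_2) = f(1.560000) = -0.566400
  f(a) × f(c) ≥ 0, new interval: [1.560000, 1.820000]
Iteration 3:
  c_3 = (1.560000 + 1.820000)/2 = 1.690000
  f(c_3) = f(1.690000) = -0.143900
  f(a) × f(c) ≥ 0, new interval: [1.690000, 1.820000]
Iteration 4:
  c_4 = (1.690000 + 1.820000)/2 = 1.755000
  f(c_4) = f(1.755000) = 0.080025
  f(a) × f(c) < 0, new interval: [1.690000, 1.755000]

After 4 iteration(s), the approximation is c_4 = 1.755000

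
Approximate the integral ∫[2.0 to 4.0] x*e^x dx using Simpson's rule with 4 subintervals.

f(x) = x*e^x
a = 2.0, b = 4.0, n = 4
h = (b - a)/n = 0.500000

Simpson's rule: (h/3)[f(x₀) + 4f(x₁) + 2f(x₂) + ... + f(xₙ)]

x_0 = 2.0000, f(x_0) = 14.778112, coefficient = 1
x_1 = 2.5000, f(x_1) = 30.456235, coefficient = 4
x_2 = 3.0000, f(x_2) = 60.256611, coefficient = 2
x_3 = 3.5000, f(x_3) = 115.904082, coefficient = 4
x_4 = 4.0000, f(x_4) = 218.392600, coefficient = 1

I ≈ (0.500000/3) × 939.125201 = 156.520867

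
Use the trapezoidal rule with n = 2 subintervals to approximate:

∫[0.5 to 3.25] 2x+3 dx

f(x) = 2x+3
a = 0.5, b = 3.25, n = 2
h = (b - a)/n = 1.375000

Trapezoidal rule: (h/2)[f(x₀) + 2f(x₁) + 2f(x₂) + ... + f(xₙ)]

x_0 = 0.5000, f(x_0) = 4.000000, coefficient = 1
x_1 = 1.8750, f(x_1) = 6.750000, coefficient = 2
x_2 = 3.2500, f(x_2) = 9.500000, coefficient = 1

I ≈ (1.375000/2) × 27.000000 = 18.562500
Exact value: 18.562500
Error: 0.000000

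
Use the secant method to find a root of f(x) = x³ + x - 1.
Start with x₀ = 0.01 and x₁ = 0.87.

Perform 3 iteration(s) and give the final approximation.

f(x) = x³ + x - 1
x₀ = 0.01, x₁ = 0.87

Secant formula: x_{n+1} = x_n - f(x_n)(x_n - x_{n-1})/(f(x_n) - f(x_{n-1}))

Iteration 1:
  f(0.010000) = -0.989999
  f(0.870000) = 0.528503
  x_2 = 0.870000 - 0.528503×(0.870000 - 0.010000)/(0.528503 - (-0.989999))
       = 0.570684
Iteration 2:
  f(0.870000) = 0.528503
  f(0.570684) = -0.243456
  x_3 = 0.570684 - (-0.243456)×(0.570684 - 0.870000)/(-0.243456 - 0.528503)
       = 0.665080
Iteration 3:
  f(0.570684) = -0.243456
  f(0.665080) = -0.040733
  x_4 = 0.665080 - (-0.040733)×(0.665080 - 0.570684)/(-0.040733 - (-0.243456))
       = 0.684048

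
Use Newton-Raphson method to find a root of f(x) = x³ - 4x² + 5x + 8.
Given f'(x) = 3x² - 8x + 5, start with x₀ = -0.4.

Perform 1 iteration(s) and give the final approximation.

f(x) = x³ - 4x² + 5x + 8
f'(x) = 3x² - 8x + 5
x₀ = -0.4

Newton-Raphson formula: x_{n+1} = x_n - f(x_n)/f'(x_n)

Iteration 1:
  f(-0.400000) = 5.296000
  f'(-0.400000) = 8.680000
  x_1 = -0.400000 - 5.296000/8.680000 = -1.010138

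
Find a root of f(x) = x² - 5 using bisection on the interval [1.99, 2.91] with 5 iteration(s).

f(x) = x² - 5
Initial interval: [1.99, 2.91]

Iteration 1:
  c_1 = (1.990000 + 2.910000)/2 = 2.450000
  f(c_1) = f(2.450000) = 1.002500
  f(a) × f(c) < 0, new interval: [1.990000, 2.450000]
Iteration 2:
  c_2 = (1.990000 + 2.450000)/2 = 2.220000
  f(c_2) = f(2.220000) = -0.071600
  f(a) × f(c) ≥ 0, new interval: [2.220000, 2.450000]
Iteration 3:
  c_3 = (2.220000 + 2.450000)/2 = 2.335000
  f(c_3) = f(2.335000) = 0.452225
  f(a) × f(c) < 0, new interval: [2.220000, 2.335000]
Iteration 4:
  c_4 = (2.220000 + 2.335000)/2 = 2.277500
  f(c_4) = f(2.277500) = 0.187006
  f(a) × f(c) < 0, new interval: [2.220000, 2.277500]
Iteration 5:
  c_5 = (2.220000 + 2.277500)/2 = 2.248750
  f(c_5) = f(2.248750) = 0.056877
  f(a) × f(c) < 0, new interval: [2.220000, 2.248750]

After 5 iteration(s), the approximation is c_5 = 2.248750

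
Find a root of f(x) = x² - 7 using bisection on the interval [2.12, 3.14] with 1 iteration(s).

f(x) = x² - 7
Initial interval: [2.12, 3.14]

Iteration 1:
  c_1 = (2.120000 + 3.140000)/2 = 2.630000
  f(c_1) = f(2.630000) = -0.083100
  f(a) × f(c) ≥ 0, new interval: [2.630000, 3.140000]

After 1 iteration(s), the approximation is c_1 = 2.630000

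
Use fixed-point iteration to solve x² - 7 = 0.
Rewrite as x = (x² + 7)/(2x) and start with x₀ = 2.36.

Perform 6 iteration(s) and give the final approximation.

Equation: x² - 7 = 0
Fixed-point form: x = (x² + 7)/(2x)
x₀ = 2.36

x_1 = g(2.360000) = 2.663051
x_2 = g(2.663051) = 2.645808
x_3 = g(2.645808) = 2.645751
x_4 = g(2.645751) = 2.645751
x_5 = g(2.645751) = 2.645751
x_6 = g(2.645751) = 2.645751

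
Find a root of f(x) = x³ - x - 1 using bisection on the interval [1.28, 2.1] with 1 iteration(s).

f(x) = x³ - x - 1
Initial interval: [1.28, 2.1]

Iteration 1:
  c_1 = (1.280000 + 2.100000)/2 = 1.690000
  f(c_1) = f(1.690000) = 2.136809
  f(a) × f(c) < 0, new interval: [1.280000, 1.690000]

After 1 iteration(s), the approximation is c_1 = 1.690000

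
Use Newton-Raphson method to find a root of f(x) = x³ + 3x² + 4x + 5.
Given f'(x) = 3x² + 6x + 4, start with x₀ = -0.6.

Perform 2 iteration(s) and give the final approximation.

f(x) = x³ + 3x² + 4x + 5
f'(x) = 3x² + 6x + 4
x₀ = -0.6

Newton-Raphson formula: x_{n+1} = x_n - f(x_n)/f'(x_n)

Iteration 1:
  f(-0.600000) = 3.464000
  f'(-0.600000) = 1.480000
  x_1 = -0.600000 - 3.464000/1.480000 = -2.940541
Iteration 2:
  f(-2.940541) = -6.248029
  f'(-2.940541) = 12.297093
  x_2 = -2.940541 - (-6.248029)/12.297093 = -2.432451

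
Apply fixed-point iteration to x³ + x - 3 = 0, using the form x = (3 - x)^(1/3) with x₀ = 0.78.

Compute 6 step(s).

Equation: x³ + x - 3 = 0
Fixed-point form: x = (3 - x)^(1/3)
x₀ = 0.78

x_1 = g(0.780000) = 1.304521
x_2 = g(1.304521) = 1.192424
x_3 = g(1.192424) = 1.218145
x_4 = g(1.218145) = 1.212339
x_5 = g(1.212339) = 1.213654
x_6 = g(1.213654) = 1.213357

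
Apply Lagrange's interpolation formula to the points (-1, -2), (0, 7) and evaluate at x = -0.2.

Lagrange interpolation formula:
P(x) = Σ yᵢ × Lᵢ(x)
where Lᵢ(x) = Π_{j≠i} (x - xⱼ)/(xᵢ - xⱼ)

L_0(-0.2) = (-0.2 - 0)/(-1 - 0) = 0.200000
L_1(-0.2) = (-0.2 - (-1))/(0 - (-1)) = 0.800000

P(-0.2) = (-2)×L_0(-0.2) + 7×L_1(-0.2)
P(-0.2) = 5.200000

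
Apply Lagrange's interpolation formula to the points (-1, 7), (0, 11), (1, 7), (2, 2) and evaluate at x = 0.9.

Lagrange interpolation formula:
P(x) = Σ yᵢ × Lᵢ(x)
where Lᵢ(x) = Π_{j≠i} (x - xⱼ)/(xᵢ - xⱼ)

L_0(0.9) = (0.9 - 0)/(-1 - 0) × (0.9 - 1)/(-1 - 1) × (0.9 - 2)/(-1 - 2) = -0.016500
L_1(0.9) = (0.9 - (-1))/(0 - (-1)) × (0.9 - 1)/(0 - 1) × (0.9 - 2)/(0 - 2) = 0.104500
L_2(0.9) = (0.9 - (-1))/(1 - (-1)) × (0.9 - 0)/(1 - 0) × (0.9 - 2)/(1 - 2) = 0.940500
L_3(0.9) = (0.9 - (-1))/(2 - (-1)) × (0.9 - 0)/(2 - 0) × (0.9 - 1)/(2 - 1) = -0.028500

P(0.9) = 7×L_0(0.9) + 11×L_1(0.9) + 7×L_2(0.9) + 2×L_3(0.9)
P(0.9) = 7.560500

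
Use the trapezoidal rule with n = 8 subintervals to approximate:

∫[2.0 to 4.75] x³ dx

f(x) = x³
a = 2.0, b = 4.75, n = 8
h = (b - a)/n = 0.343750

Trapezoidal rule: (h/2)[f(x₀) + 2f(x₁) + 2f(x₂) + ... + f(xₙ)]

x_0 = 2.0000, f(x_0) = 8.000000, coefficient = 1
x_1 = 2.3438, f(x_1) = 12.874603, coefficient = 2
x_2 = 2.6875, f(x_2) = 19.410889, coefficient = 2
x_3 = 3.0312, f(x_3) = 27.852570, coefficient = 2
x_4 = 3.3750, f(x_4) = 38.443359, coefficient = 2
x_5 = 3.7188, f(x_5) = 51.426971, coefficient = 2
x_6 = 4.0625, f(x_6) = 67.047119, coefficient = 2
x_7 = 4.4062, f(x_7) = 85.547516, coefficient = 2
x_8 = 4.7500, f(x_8) = 107.171875, coefficient = 1

I ≈ (0.343750/2) × 720.377930 = 123.814957
Exact value: 123.266602
Error: 0.548355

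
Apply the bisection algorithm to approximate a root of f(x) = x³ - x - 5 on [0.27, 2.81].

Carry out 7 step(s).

f(x) = x³ - x - 5
Initial interval: [0.27, 2.81]

Iteration 1:
  c_1 = (0.270000 + 2.810000)/2 = 1.540000
  f(c_1) = f(1.540000) = -2.887736
  f(a) × f(c) ≥ 0, new interval: [1.540000, 2.810000]
Iteration 2:
  c_2 = (1.540000 + 2.810000)/2 = 2.175000
  f(c_2) = f(2.175000) = 3.114109
  f(a) × f(c) < 0, new interval: [1.540000, 2.175000]
Iteration 3:
  c_3 = (1.540000 + 2.175000)/2 = 1.857500
  f(c_3) = f(1.857500) = -0.448556
  f(a) × f(c) ≥ 0, new interval: [1.857500, 2.175000]
Iteration 4:
  c_4 = (1.857500 + 2.175000)/2 = 2.016250
  f(c_4) = f(2.016250) = 1.180339
  f(a) × f(c) < 0, new interval: [1.857500, 2.016250]
Iteration 5:
  c_5 = (1.857500 + 2.016250)/2 = 1.936875
  f(c_5) = f(1.936875) = 0.329282
  f(a) × f(c) < 0, new interval: [1.857500, 1.936875]
Iteration 6:
  c_6 = (1.857500 + 1.936875)/2 = 1.897187
  f(c_6) = f(1.897187) = -0.068602
  f(a) × f(c) ≥ 0, new interval: [1.897187, 1.936875]
Iteration 7:
  c_7 = (1.897187 + 1.936875)/2 = 1.917031
  f(c_7) = f(1.917031) = 0.128075
  f(a) × f(c) < 0, new interval: [1.897187, 1.917031]

After 7 iteration(s), the approximation is c_7 = 1.917031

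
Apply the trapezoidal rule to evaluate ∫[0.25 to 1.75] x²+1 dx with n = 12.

f(x) = x²+1
a = 0.25, b = 1.75, n = 12
h = (b - a)/n = 0.125000

Trapezoidal rule: (h/2)[f(x₀) + 2f(x₁) + 2f(x₂) + ... + f(xₙ)]

x_0 = 0.2500, f(x_0) = 1.062500, coefficient = 1
x_1 = 0.3750, f(x_1) = 1.140625, coefficient = 2
x_2 = 0.5000, f(x_2) = 1.250000, coefficient = 2
x_3 = 0.6250, f(x_3) = 1.390625, coefficient = 2
x_4 = 0.7500, f(x_4) = 1.562500, coefficient = 2
x_5 = 0.8750, f(x_5) = 1.765625, coefficient = 2
x_6 = 1.0000, f(x_6) = 2.000000, coefficient = 2
x_7 = 1.1250, f(x_7) = 2.265625, coefficient = 2
x_8 = 1.2500, f(x_8) = 2.562500, coefficient = 2
x_9 = 1.3750, f(x_9) = 2.890625, coefficient = 2
x_10 = 1.5000, f(x_10) = 3.250000, coefficient = 2
x_11 = 1.6250, f(x_11) = 3.640625, coefficient = 2
x_12 = 1.7500, f(x_12) = 4.062500, coefficient = 1

I ≈ (0.125000/2) × 52.562500 = 3.285156
Exact value: 3.281250
Error: 0.003906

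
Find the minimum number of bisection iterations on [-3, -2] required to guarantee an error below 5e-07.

We need (b-a)/2^n ≤ 5e-07
(-2 - (-3))/2^n ≤ 5e-07
1/2^n ≤ 5e-07
2^n ≥ 2000000
n ≥ log₂(2000000) = 20.93
n ≥ 21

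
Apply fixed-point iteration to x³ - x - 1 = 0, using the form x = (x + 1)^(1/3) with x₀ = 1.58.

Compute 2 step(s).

Equation: x³ - x - 1 = 0
Fixed-point form: x = (x + 1)^(1/3)
x₀ = 1.58

x_1 = g(1.580000) = 1.371534
x_2 = g(1.371534) = 1.333551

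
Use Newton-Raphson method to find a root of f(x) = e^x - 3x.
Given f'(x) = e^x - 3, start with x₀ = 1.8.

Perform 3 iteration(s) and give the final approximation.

f(x) = e^x - 3x
f'(x) = e^x - 3
x₀ = 1.8

Newton-Raphson formula: x_{n+1} = x_n - f(x_n)/f'(x_n)

Iteration 1:
  f(1.800000) = 0.649647
  f'(1.800000) = 3.049647
  x_1 = 1.800000 - 0.649647/3.049647 = 1.586976
Iteration 2:
  f(1.586976) = 0.128015
  f'(1.586976) = 1.888943
  x_2 = 1.586976 - 0.128015/1.888943 = 1.519206
Iteration 3:
  f(1.519206) = 0.010978
  f'(1.519206) = 1.568595
  x_3 = 1.519206 - 0.010978/1.568595 = 1.512207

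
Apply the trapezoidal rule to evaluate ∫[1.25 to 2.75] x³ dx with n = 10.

f(x) = x³
a = 1.25, b = 2.75, n = 10
h = (b - a)/n = 0.150000

Trapezoidal rule: (h/2)[f(x₀) + 2f(x₁) + 2f(x₂) + ... + f(xₙ)]

x_0 = 1.2500, f(x_0) = 1.953125, coefficient = 1
x_1 = 1.4000, f(x_1) = 2.744000, coefficient = 2
x_2 = 1.5500, f(x_2) = 3.723875, coefficient = 2
x_3 = 1.7000, f(x_3) = 4.913000, coefficient = 2
x_4 = 1.8500, f(x_4) = 6.331625, coefficient = 2
x_5 = 2.0000, f(x_5) = 8.000000, coefficient = 2
x_6 = 2.1500, f(x_6) = 9.938375, coefficient = 2
x_7 = 2.3000, f(x_7) = 12.167000, coefficient = 2
x_8 = 2.4500, f(x_8) = 14.706125, coefficient = 2
x_9 = 2.6000, f(x_9) = 17.576000, coefficient = 2
x_10 = 2.7500, f(x_10) = 20.796875, coefficient = 1

I ≈ (0.150000/2) × 182.950000 = 13.721250
Exact value: 13.687500
Error: 0.033750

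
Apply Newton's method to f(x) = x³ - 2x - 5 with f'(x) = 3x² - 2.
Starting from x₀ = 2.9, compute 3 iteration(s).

f(x) = x³ - 2x - 5
f'(x) = 3x² - 2
x₀ = 2.9

Newton-Raphson formula: x_{n+1} = x_n - f(x_n)/f'(x_n)

Iteration 1:
  f(2.900000) = 13.589000
  f'(2.900000) = 23.230000
  x_1 = 2.900000 - 13.589000/23.230000 = 2.315024
Iteration 2:
  f(2.315024) = 2.776939
  f'(2.315024) = 14.078004
  x_2 = 2.315024 - 2.776939/14.078004 = 2.117770
Iteration 3:
  f(2.117770) = 0.262551
  f'(2.117770) = 11.454848
  x_3 = 2.117770 - 0.262551/11.454848 = 2.094849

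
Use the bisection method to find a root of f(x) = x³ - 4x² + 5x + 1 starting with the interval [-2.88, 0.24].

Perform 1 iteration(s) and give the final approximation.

f(x) = x³ - 4x² + 5x + 1
Initial interval: [-2.88, 0.24]

Iteration 1:
  c_1 = (-2.880000 + 0.240000)/2 = -1.320000
  f(c_1) = f(-1.320000) = -14.869568
  f(a) × f(c) ≥ 0, new interval: [-1.320000, 0.240000]

After 1 iteration(s), the approximation is c_1 = -1.320000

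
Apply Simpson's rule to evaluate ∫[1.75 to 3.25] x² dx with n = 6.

f(x) = x²
a = 1.75, b = 3.25, n = 6
h = (b - a)/n = 0.250000

Simpson's rule: (h/3)[f(x₀) + 4f(x₁) + 2f(x₂) + ... + f(xₙ)]

x_0 = 1.7500, f(x_0) = 3.062500, coefficient = 1
x_1 = 2.0000, f(x_1) = 4.000000, coefficient = 4
x_2 = 2.2500, f(x_2) = 5.062500, coefficient = 2
x_3 = 2.5000, f(x_3) = 6.250000, coefficient = 4
x_4 = 2.7500, f(x_4) = 7.562500, coefficient = 2
x_5 = 3.0000, f(x_5) = 9.000000, coefficient = 4
x_6 = 3.2500, f(x_6) = 10.562500, coefficient = 1

I ≈ (0.250000/3) × 115.875000 = 9.656250
Exact value: 9.656250
Error: 0.000000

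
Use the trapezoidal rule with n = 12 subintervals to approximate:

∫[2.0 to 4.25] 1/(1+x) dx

f(x) = 1/(1+x)
a = 2.0, b = 4.25, n = 12
h = (b - a)/n = 0.187500

Trapezoidal rule: (h/2)[f(x₀) + 2f(x₁) + 2f(x₂) + ... + f(xₙ)]

x_0 = 2.0000, f(x_0) = 0.333333, coefficient = 1
x_1 = 2.1875, f(x_1) = 0.313725, coefficient = 2
x_2 = 2.3750, f(x_2) = 0.296296, coefficient = 2
x_3 = 2.5625, f(x_3) = 0.280702, coefficient = 2
x_4 = 2.7500, f(x_4) = 0.266667, coefficient = 2
x_5 = 2.9375, f(x_5) = 0.253968, coefficient = 2
x_6 = 3.1250, f(x_6) = 0.242424, coefficient = 2
x_7 = 3.3125, f(x_7) = 0.231884, coefficient = 2
x_8 = 3.5000, f(x_8) = 0.222222, coefficient = 2
x_9 = 3.6875, f(x_9) = 0.213333, coefficient = 2
x_10 = 3.8750, f(x_10) = 0.205128, coefficient = 2
x_11 = 4.0625, f(x_11) = 0.197531, coefficient = 2
x_12 = 4.2500, f(x_12) = 0.190476, coefficient = 1

I ≈ (0.187500/2) × 5.971572 = 0.559835
Exact value: 0.559616
Error: 0.000219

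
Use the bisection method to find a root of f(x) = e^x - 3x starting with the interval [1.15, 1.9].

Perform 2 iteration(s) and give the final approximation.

f(x) = e^x - 3x
Initial interval: [1.15, 1.9]

Iteration 1:
  c_1 = (1.150000 + 1.900000)/2 = 1.525000
  f(c_1) = f(1.525000) = 0.020144
  f(a) × f(c) < 0, new interval: [1.150000, 1.525000]
Iteration 2:
  c_2 = (1.150000 + 1.525000)/2 = 1.337500
  f(c_2) = f(1.337500) = -0.202992
  f(a) × f(c) ≥ 0, new interval: [1.337500, 1.525000]

After 2 iteration(s), the approximation is c_2 = 1.337500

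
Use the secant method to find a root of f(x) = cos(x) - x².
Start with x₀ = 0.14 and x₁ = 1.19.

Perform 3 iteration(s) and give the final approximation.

f(x) = cos(x) - x²
x₀ = 0.14, x₁ = 1.19

Secant formula: x_{n+1} = x_n - f(x_n)(x_n - x_{n-1})/(f(x_n) - f(x_{n-1}))

Iteration 1:
  f(0.140000) = 0.970616
  f(1.190000) = -1.044440
  x_2 = 1.190000 - (-1.044440)×(1.190000 - 0.140000)/(-1.044440 - 0.970616)
       = 0.645766
Iteration 2:
  f(1.190000) = -1.044440
  f(0.645766) = 0.381625
  x_3 = 0.645766 - 0.381625×(0.645766 - 1.190000)/(0.381625 - (-1.044440))
       = 0.791407
Iteration 3:
  f(0.645766) = 0.381625
  f(0.791407) = 0.076520
  x_4 = 0.791407 - 0.076520×(0.791407 - 0.645766)/(0.076520 - 0.381625)
       = 0.827934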